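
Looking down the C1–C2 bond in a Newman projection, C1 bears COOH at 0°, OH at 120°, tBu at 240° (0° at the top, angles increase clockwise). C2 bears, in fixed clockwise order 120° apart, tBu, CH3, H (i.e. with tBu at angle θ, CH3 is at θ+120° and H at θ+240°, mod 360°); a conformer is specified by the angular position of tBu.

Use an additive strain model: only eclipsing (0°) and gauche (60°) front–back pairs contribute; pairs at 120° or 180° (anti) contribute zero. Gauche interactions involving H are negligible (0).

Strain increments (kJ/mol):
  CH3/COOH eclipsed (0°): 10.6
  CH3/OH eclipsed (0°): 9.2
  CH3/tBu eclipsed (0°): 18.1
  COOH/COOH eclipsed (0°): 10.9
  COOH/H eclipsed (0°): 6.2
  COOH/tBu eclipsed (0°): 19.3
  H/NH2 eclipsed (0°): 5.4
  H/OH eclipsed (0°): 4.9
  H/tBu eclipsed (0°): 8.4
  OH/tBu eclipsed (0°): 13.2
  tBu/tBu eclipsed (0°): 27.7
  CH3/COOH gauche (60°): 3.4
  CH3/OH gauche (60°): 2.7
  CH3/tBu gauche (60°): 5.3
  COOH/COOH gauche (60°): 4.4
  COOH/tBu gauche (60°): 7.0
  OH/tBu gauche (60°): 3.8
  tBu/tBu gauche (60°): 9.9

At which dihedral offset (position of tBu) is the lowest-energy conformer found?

tBu at 0° (eclipsed): COOH(0°)/tBu(0°) eclipsed 19.3; OH(120°)/CH3(120°) eclipsed 9.2; tBu(240°)/H(240°) eclipsed 8.4 → 36.9 kJ/mol.
tBu at 60° (staggered): COOH(0°)/tBu(60°) gauche 7.0; OH(120°)/tBu(60°) gauche 3.8; OH(120°)/CH3(180°) gauche 2.7; tBu(240°)/CH3(180°) gauche 5.3 → 18.8 kJ/mol.
tBu at 120° (eclipsed): COOH(0°)/H(0°) eclipsed 6.2; OH(120°)/tBu(120°) eclipsed 13.2; tBu(240°)/CH3(240°) eclipsed 18.1 → 37.5 kJ/mol.
tBu at 180° (staggered): COOH(0°)/CH3(300°) gauche 3.4; OH(120°)/tBu(180°) gauche 3.8; tBu(240°)/tBu(180°) gauche 9.9; tBu(240°)/CH3(300°) gauche 5.3 → 22.4 kJ/mol.
tBu at 240° (eclipsed): COOH(0°)/CH3(0°) eclipsed 10.6; OH(120°)/H(120°) eclipsed 4.9; tBu(240°)/tBu(240°) eclipsed 27.7 → 43.2 kJ/mol.
tBu at 300° (staggered): COOH(0°)/tBu(300°) gauche 7.0; COOH(0°)/CH3(60°) gauche 3.4; OH(120°)/CH3(60°) gauche 2.7; tBu(240°)/tBu(300°) gauche 9.9 → 23.0 kJ/mol.
The minimum (18.8 kJ/mol) occurs with tBu at 60°.

60°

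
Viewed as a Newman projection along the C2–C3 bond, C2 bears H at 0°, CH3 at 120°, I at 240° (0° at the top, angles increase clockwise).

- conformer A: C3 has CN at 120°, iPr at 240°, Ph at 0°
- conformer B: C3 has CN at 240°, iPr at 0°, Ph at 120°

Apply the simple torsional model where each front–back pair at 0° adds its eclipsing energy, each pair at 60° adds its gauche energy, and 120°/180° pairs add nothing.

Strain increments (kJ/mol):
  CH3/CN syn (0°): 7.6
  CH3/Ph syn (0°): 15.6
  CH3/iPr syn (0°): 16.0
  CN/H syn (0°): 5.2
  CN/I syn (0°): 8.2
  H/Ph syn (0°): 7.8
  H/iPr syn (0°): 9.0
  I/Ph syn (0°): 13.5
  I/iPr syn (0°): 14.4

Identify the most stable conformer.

A

A (eclipsed): H(0°)/Ph(0°) eclipsed 7.8; CH3(120°)/CN(120°) eclipsed 7.6; I(240°)/iPr(240°) eclipsed 14.4 → 29.8 kJ/mol.
B (eclipsed): H(0°)/iPr(0°) eclipsed 9.0; CH3(120°)/Ph(120°) eclipsed 15.6; I(240°)/CN(240°) eclipsed 8.2 → 32.8 kJ/mol.
A has the lowest total (29.8 kJ/mol).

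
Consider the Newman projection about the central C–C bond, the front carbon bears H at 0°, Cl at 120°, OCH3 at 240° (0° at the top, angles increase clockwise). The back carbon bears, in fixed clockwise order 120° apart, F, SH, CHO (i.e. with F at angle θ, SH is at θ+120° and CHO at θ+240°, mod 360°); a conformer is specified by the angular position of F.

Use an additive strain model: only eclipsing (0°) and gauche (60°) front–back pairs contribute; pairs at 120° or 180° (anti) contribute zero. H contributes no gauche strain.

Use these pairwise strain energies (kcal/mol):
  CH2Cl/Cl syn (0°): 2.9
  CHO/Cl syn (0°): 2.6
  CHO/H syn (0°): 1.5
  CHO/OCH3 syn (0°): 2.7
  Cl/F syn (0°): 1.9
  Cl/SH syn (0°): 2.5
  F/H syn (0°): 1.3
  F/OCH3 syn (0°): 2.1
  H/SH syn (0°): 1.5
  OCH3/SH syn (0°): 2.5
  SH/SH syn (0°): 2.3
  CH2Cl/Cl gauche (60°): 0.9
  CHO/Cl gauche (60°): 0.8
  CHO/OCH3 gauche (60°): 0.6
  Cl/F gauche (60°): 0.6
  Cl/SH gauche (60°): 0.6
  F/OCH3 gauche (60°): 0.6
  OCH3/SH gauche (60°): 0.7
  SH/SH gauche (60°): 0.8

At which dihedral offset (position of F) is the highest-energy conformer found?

F at 0° is eclipsed. H at 0° is eclipsed with F at 0° (1.3); Cl at 120° is eclipsed with SH at 120° (2.5); OCH3 at 240° is eclipsed with CHO at 240° (2.7). Total 6.5 kcal/mol.
F at 60° is staggered. Cl at 120° is gauche with F at 60° (0.6); Cl at 120° is gauche with SH at 180° (0.6); OCH3 at 240° is gauche with SH at 180° (0.7); OCH3 at 240° is gauche with CHO at 300° (0.6). Total 2.5 kcal/mol.
F at 120° is eclipsed. H at 0° is eclipsed with CHO at 0° (1.5); Cl at 120° is eclipsed with F at 120° (1.9); OCH3 at 240° is eclipsed with SH at 240° (2.5). Total 5.9 kcal/mol.
F at 180° is staggered. Cl at 120° is gauche with F at 180° (0.6); Cl at 120° is gauche with CHO at 60° (0.8); OCH3 at 240° is gauche with F at 180° (0.6); OCH3 at 240° is gauche with SH at 300° (0.7). Total 2.7 kcal/mol.
F at 240° is eclipsed. H at 0° is eclipsed with SH at 0° (1.5); Cl at 120° is eclipsed with CHO at 120° (2.6); OCH3 at 240° is eclipsed with F at 240° (2.1). Total 6.2 kcal/mol.
F at 300° is staggered. Cl at 120° is gauche with SH at 60° (0.6); Cl at 120° is gauche with CHO at 180° (0.8); OCH3 at 240° is gauche with F at 300° (0.6); OCH3 at 240° is gauche with CHO at 180° (0.6). Total 2.6 kcal/mol.
The maximum (6.5 kcal/mol) occurs with F at 0°.

0°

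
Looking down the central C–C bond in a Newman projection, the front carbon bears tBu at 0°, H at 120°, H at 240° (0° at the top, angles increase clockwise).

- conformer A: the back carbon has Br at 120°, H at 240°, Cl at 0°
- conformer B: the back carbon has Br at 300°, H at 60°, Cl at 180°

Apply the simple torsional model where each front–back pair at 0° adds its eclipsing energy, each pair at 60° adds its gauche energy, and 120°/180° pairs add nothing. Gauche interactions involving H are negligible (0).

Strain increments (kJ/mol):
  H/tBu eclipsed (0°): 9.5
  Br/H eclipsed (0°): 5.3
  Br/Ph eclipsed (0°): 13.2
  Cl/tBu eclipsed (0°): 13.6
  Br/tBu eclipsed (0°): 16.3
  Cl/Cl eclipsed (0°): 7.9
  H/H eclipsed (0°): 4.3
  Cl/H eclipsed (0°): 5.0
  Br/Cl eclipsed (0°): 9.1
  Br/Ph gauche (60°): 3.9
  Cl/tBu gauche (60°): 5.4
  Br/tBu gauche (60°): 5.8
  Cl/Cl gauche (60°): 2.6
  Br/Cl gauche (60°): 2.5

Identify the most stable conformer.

A (eclipsed): tBu–Cl eclipsed, H–Br eclipsed, H–H eclipsed; 13.6 + 5.3 + 4.3 = 23.2 kJ/mol.
B (staggered): tBu–Br gauche; 5.8 = 5.8 kJ/mol.
B has the lowest total (5.8 kJ/mol).

B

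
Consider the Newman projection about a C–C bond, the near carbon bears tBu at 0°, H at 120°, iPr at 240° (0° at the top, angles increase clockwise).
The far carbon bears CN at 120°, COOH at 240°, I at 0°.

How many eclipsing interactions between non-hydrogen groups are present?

Non-H eclipsing pairs: tBu(0°)/I(0°); iPr(240°)/COOH(240°) — 2 interactions.

2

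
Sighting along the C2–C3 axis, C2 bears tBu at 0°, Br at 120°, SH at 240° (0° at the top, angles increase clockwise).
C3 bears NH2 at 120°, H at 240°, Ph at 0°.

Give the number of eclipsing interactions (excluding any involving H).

2

Non-H eclipsing pairs: tBu(0°)/Ph(0°); Br(120°)/NH2(120°) — 2 interactions.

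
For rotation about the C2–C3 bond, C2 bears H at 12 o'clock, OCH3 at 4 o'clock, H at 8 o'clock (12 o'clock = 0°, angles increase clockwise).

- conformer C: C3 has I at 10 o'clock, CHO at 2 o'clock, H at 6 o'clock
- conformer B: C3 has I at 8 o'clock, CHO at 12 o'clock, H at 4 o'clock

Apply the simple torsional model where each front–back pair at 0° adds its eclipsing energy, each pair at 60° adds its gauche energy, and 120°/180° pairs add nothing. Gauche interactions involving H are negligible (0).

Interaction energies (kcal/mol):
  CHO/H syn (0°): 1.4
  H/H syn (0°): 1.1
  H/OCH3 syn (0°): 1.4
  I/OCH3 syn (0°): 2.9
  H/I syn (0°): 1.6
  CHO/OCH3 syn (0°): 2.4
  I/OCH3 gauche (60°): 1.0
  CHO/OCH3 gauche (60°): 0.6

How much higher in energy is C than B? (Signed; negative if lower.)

C (staggered): OCH3–CHO gauche; 0.6 = 0.6 kcal/mol.
B (eclipsed): H–CHO eclipsed, OCH3–H eclipsed, H–I eclipsed; 1.4 + 1.4 + 1.6 = 4.4 kcal/mol.
E(C) − E(B) = 0.6 − 4.4 = -3.8 kcal/mol.

-3.8 kcal/mol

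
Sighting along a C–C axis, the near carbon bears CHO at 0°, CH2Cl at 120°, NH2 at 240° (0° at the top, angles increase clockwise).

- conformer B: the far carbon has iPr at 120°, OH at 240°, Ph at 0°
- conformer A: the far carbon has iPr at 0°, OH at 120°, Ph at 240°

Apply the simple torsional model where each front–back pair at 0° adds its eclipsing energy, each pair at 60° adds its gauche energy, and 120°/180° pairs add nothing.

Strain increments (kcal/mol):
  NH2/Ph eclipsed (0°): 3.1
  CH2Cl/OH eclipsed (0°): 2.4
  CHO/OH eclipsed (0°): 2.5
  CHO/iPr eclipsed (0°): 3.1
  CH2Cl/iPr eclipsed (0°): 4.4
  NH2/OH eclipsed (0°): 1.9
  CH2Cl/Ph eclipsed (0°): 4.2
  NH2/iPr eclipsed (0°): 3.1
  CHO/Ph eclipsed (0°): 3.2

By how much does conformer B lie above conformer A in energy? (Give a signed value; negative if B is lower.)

+0.9 kcal/mol

B is eclipsed. CHO at 0° is eclipsed with Ph at 0° (3.2); CH2Cl at 120° is eclipsed with iPr at 120° (4.4); NH2 at 240° is eclipsed with OH at 240° (1.9). Total 9.5 kcal/mol.
A is eclipsed. CHO at 0° is eclipsed with iPr at 0° (3.1); CH2Cl at 120° is eclipsed with OH at 120° (2.4); NH2 at 240° is eclipsed with Ph at 240° (3.1). Total 8.6 kcal/mol.
E(B) − E(A) = 9.5 − 8.6 = +0.9 kcal/mol.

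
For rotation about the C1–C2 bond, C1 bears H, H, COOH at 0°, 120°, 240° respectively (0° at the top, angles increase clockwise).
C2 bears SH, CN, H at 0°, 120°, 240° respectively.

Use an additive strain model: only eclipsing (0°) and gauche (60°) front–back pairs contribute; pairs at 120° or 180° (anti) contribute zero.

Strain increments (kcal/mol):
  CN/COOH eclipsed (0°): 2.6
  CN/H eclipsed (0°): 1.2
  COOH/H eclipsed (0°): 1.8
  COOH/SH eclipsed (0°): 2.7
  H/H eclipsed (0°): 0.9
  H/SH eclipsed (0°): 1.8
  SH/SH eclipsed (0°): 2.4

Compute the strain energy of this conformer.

This conformer (eclipsed): H(0°)/SH(0°) eclipsed 1.8; H(120°)/CN(120°) eclipsed 1.2; COOH(240°)/H(240°) eclipsed 1.8 → 4.8 kcal/mol.

4.8 kcal/mol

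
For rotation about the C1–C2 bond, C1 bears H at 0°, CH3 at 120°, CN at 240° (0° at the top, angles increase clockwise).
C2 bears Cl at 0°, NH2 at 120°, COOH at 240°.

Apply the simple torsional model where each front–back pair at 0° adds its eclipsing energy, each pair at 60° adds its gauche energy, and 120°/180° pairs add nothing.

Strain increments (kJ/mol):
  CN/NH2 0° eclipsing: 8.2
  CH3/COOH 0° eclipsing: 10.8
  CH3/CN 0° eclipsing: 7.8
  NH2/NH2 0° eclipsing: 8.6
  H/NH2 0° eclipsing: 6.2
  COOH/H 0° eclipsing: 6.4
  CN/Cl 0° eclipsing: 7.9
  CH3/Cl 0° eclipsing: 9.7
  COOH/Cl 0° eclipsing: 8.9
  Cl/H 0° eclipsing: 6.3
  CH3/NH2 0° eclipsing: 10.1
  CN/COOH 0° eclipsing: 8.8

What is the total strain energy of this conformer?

This conformer (eclipsed): H–Cl eclipsed, CH3–NH2 eclipsed, CN–COOH eclipsed; 6.3 + 10.1 + 8.8 = 25.2 kJ/mol.

25.2 kJ/mol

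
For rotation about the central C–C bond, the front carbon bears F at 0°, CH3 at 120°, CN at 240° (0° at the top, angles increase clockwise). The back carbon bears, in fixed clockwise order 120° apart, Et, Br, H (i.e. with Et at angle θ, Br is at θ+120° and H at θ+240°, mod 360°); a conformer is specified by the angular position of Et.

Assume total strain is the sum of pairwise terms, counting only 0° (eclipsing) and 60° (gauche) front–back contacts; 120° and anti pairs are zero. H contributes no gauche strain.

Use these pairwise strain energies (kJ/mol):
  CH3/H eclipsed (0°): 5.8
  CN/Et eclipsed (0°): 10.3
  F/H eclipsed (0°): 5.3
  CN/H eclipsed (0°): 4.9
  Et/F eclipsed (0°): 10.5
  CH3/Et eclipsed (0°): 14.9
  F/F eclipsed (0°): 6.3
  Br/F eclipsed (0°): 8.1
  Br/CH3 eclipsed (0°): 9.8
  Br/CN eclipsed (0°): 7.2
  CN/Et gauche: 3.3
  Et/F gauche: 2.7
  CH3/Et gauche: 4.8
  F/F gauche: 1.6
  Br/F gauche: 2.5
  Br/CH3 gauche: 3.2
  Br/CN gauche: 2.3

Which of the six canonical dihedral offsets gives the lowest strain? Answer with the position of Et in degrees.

Et at 0° (eclipsed): F–Et eclipsed, CH3–Br eclipsed, CN–H eclipsed; 10.5 + 9.8 + 4.9 = 25.2 kJ/mol.
Et at 60° (staggered): F–Et gauche, CH3–Et gauche, CH3–Br gauche, CN–Br gauche; 2.7 + 4.8 + 3.2 + 2.3 = 13.0 kJ/mol.
Et at 120° (eclipsed): F–H eclipsed, CH3–Et eclipsed, CN–Br eclipsed; 5.3 + 14.9 + 7.2 = 27.4 kJ/mol.
Et at 180° (staggered): F–Br gauche, CH3–Et gauche, CN–Et gauche, CN–Br gauche; 2.5 + 4.8 + 3.3 + 2.3 = 12.9 kJ/mol.
Et at 240° (eclipsed): F–Br eclipsed, CH3–H eclipsed, CN–Et eclipsed; 8.1 + 5.8 + 10.3 = 24.2 kJ/mol.
Et at 300° (staggered): F–Et gauche, F–Br gauche, CH3–Br gauche, CN–Et gauche; 2.7 + 2.5 + 3.2 + 3.3 = 11.7 kJ/mol.
The minimum (11.7 kJ/mol) occurs with Et at 300°.

300°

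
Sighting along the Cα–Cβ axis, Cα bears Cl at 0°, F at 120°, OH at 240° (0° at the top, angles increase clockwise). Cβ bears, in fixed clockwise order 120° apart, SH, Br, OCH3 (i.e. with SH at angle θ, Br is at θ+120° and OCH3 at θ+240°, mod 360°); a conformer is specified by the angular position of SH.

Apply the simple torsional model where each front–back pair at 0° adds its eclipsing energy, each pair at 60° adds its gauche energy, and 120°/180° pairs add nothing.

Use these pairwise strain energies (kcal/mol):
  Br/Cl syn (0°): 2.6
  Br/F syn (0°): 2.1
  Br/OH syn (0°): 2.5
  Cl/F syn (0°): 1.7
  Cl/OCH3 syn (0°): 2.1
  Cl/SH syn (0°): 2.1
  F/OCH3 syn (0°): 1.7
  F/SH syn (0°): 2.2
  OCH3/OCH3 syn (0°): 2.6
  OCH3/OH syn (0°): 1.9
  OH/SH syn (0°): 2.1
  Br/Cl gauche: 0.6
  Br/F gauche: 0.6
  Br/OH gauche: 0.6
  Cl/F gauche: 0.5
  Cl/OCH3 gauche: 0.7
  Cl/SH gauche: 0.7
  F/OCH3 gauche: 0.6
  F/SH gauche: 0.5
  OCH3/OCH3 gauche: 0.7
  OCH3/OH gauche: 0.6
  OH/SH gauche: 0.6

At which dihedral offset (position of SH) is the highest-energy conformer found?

SH at 0° (eclipsed): Cl(0°)/SH(0°) eclipsed 2.1; F(120°)/Br(120°) eclipsed 2.1; OH(240°)/OCH3(240°) eclipsed 1.9 → 6.1 kcal/mol.
SH at 60° (staggered): Cl(0°)/SH(60°) gauche 0.7; Cl(0°)/OCH3(300°) gauche 0.7; F(120°)/SH(60°) gauche 0.5; F(120°)/Br(180°) gauche 0.6; OH(240°)/Br(180°) gauche 0.6; OH(240°)/OCH3(300°) gauche 0.6 → 3.7 kcal/mol.
SH at 120° (eclipsed): Cl(0°)/OCH3(0°) eclipsed 2.1; F(120°)/SH(120°) eclipsed 2.2; OH(240°)/Br(240°) eclipsed 2.5 → 6.8 kcal/mol.
SH at 180° (staggered): Cl(0°)/Br(300°) gauche 0.6; Cl(0°)/OCH3(60°) gauche 0.7; F(120°)/SH(180°) gauche 0.5; F(120°)/OCH3(60°) gauche 0.6; OH(240°)/SH(180°) gauche 0.6; OH(240°)/Br(300°) gauche 0.6 → 3.6 kcal/mol.
SH at 240° (eclipsed): Cl(0°)/Br(0°) eclipsed 2.6; F(120°)/OCH3(120°) eclipsed 1.7; OH(240°)/SH(240°) eclipsed 2.1 → 6.4 kcal/mol.
SH at 300° (staggered): Cl(0°)/SH(300°) gauche 0.7; Cl(0°)/Br(60°) gauche 0.6; F(120°)/Br(60°) gauche 0.6; F(120°)/OCH3(180°) gauche 0.6; OH(240°)/SH(300°) gauche 0.6; OH(240°)/OCH3(180°) gauche 0.6 → 3.7 kcal/mol.
The maximum (6.8 kcal/mol) occurs with SH at 120°.

120°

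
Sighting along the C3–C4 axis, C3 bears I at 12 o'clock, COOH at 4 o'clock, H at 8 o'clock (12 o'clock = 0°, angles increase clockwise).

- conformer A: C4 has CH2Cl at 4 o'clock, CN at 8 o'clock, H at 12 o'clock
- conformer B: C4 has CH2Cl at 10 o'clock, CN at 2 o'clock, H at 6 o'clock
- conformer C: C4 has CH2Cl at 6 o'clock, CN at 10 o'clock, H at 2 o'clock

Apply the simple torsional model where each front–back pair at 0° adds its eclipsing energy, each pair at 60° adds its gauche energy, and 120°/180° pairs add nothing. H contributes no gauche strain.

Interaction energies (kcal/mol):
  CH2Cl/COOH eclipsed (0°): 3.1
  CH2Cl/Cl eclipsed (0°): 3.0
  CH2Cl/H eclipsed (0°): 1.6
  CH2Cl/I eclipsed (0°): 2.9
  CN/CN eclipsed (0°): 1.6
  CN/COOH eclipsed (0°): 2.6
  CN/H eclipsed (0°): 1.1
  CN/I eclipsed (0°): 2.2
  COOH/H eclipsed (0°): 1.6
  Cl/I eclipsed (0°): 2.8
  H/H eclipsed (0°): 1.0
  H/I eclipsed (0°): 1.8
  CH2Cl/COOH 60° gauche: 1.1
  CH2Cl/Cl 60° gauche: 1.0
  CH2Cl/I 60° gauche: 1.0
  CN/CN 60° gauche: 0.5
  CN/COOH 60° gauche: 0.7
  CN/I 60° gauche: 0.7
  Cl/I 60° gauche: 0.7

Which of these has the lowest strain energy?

A is eclipsed. I at 0° is eclipsed with H at 0° (1.8); COOH at 120° is eclipsed with CH2Cl at 120° (3.1); H at 240° is eclipsed with CN at 240° (1.1). Total 6.0 kcal/mol.
B is staggered. I at 0° is gauche with CH2Cl at 300° (1.0); I at 0° is gauche with CN at 60° (0.7); COOH at 120° is gauche with CN at 60° (0.7). Total 2.4 kcal/mol.
C is staggered. I at 0° is gauche with CN at 300° (0.7); COOH at 120° is gauche with CH2Cl at 180° (1.1). Total 1.8 kcal/mol.
C has the lowest total (1.8 kcal/mol).

C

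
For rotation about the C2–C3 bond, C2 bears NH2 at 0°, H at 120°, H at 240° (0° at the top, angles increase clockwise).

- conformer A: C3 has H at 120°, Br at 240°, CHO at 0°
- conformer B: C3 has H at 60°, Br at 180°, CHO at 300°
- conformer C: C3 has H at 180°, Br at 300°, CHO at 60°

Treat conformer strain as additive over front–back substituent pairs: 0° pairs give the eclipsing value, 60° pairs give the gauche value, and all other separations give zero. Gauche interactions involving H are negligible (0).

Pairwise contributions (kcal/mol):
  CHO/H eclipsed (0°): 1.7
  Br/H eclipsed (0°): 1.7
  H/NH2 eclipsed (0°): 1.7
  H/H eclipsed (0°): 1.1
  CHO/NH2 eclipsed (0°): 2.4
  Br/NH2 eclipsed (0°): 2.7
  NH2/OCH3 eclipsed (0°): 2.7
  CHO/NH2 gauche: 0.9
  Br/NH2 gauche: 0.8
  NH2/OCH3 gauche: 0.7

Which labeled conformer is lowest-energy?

B

A (eclipsed): NH2–CHO eclipsed, H–H eclipsed, H–Br eclipsed; 2.4 + 1.1 + 1.7 = 5.2 kcal/mol.
B (staggered): NH2–CHO gauche; 0.9 = 0.9 kcal/mol.
C (staggered): NH2–Br gauche, NH2–CHO gauche; 0.8 + 0.9 = 1.7 kcal/mol.
B has the lowest total (0.9 kcal/mol).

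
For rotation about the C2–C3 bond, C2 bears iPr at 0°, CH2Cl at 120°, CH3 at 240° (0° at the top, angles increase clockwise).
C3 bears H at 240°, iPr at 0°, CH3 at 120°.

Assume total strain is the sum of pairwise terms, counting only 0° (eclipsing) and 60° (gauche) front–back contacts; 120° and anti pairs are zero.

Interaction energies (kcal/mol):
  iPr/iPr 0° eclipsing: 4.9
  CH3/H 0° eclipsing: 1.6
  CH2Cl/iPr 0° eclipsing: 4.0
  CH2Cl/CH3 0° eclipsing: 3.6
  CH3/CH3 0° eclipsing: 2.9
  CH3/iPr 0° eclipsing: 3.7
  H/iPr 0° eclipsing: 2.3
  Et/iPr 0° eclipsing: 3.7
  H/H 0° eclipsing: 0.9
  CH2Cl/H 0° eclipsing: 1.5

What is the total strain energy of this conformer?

10.1 kcal/mol

This conformer (eclipsed): iPr(0°)/iPr(0°) eclipsed 4.9; CH2Cl(120°)/CH3(120°) eclipsed 3.6; CH3(240°)/H(240°) eclipsed 1.6 → 10.1 kcal/mol.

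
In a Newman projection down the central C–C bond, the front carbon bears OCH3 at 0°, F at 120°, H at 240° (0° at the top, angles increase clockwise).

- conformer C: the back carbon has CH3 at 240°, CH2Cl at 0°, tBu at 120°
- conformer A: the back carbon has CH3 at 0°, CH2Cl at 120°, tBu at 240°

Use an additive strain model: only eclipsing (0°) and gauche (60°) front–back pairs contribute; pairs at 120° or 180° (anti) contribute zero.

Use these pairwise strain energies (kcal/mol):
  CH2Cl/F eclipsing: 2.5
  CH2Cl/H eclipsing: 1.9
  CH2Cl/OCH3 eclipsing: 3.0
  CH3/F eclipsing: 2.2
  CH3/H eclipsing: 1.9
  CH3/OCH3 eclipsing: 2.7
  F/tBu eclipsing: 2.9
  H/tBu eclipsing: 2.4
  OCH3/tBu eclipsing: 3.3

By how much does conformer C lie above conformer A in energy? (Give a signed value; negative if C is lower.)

C (eclipsed): OCH3(0°)/CH2Cl(0°) eclipsed 3.0; F(120°)/tBu(120°) eclipsed 2.9; H(240°)/CH3(240°) eclipsed 1.9 → 7.8 kcal/mol.
A (eclipsed): OCH3(0°)/CH3(0°) eclipsed 2.7; F(120°)/CH2Cl(120°) eclipsed 2.5; H(240°)/tBu(240°) eclipsed 2.4 → 7.6 kcal/mol.
E(C) − E(A) = 7.8 − 7.6 = +0.2 kcal/mol.

+0.2 kcal/mol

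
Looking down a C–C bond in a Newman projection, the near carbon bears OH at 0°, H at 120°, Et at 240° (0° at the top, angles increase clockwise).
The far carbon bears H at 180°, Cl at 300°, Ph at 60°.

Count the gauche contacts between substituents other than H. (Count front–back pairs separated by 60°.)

Non-H gauche pairs: OH(0°)/Cl(300°); OH(0°)/Ph(60°); Et(240°)/Cl(300°) — 3 interactions.

3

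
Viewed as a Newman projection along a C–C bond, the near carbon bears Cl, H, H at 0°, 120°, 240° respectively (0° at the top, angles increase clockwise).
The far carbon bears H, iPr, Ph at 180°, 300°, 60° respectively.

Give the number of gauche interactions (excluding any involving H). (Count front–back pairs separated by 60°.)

Non-H gauche pairs: Cl(0°)/iPr(300°); Cl(0°)/Ph(60°) — 2 interactions.

2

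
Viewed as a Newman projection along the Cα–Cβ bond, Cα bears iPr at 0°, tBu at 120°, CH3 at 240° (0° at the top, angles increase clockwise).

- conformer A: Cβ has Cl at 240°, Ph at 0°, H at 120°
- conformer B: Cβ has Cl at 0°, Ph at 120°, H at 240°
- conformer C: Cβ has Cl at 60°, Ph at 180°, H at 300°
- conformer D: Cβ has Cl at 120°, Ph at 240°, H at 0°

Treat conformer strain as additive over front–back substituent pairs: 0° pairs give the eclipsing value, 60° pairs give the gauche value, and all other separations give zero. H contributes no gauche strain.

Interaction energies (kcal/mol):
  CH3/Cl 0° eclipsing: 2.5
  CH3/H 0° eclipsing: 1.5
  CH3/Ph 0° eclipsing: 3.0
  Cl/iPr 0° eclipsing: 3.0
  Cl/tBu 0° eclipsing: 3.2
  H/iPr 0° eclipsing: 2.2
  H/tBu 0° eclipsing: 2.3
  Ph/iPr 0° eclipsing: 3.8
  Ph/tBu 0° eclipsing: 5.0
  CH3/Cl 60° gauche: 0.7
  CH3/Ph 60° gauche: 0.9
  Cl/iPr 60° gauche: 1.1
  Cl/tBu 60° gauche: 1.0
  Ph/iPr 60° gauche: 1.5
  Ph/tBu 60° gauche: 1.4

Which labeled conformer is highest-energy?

B

A is eclipsed. iPr at 0° is eclipsed with Ph at 0° (3.8); tBu at 120° is eclipsed with H at 120° (2.3); CH3 at 240° is eclipsed with Cl at 240° (2.5). Total 8.6 kcal/mol.
B is eclipsed. iPr at 0° is eclipsed with Cl at 0° (3.0); tBu at 120° is eclipsed with Ph at 120° (5.0); CH3 at 240° is eclipsed with H at 240° (1.5). Total 9.5 kcal/mol.
C is staggered. iPr at 0° is gauche with Cl at 60° (1.1); tBu at 120° is gauche with Cl at 60° (1.0); tBu at 120° is gauche with Ph at 180° (1.4); CH3 at 240° is gauche with Ph at 180° (0.9). Total 4.4 kcal/mol.
D is eclipsed. iPr at 0° is eclipsed with H at 0° (2.2); tBu at 120° is eclipsed with Cl at 120° (3.2); CH3 at 240° is eclipsed with Ph at 240° (3.0). Total 8.4 kcal/mol.
B has the highest total (9.5 kcal/mol).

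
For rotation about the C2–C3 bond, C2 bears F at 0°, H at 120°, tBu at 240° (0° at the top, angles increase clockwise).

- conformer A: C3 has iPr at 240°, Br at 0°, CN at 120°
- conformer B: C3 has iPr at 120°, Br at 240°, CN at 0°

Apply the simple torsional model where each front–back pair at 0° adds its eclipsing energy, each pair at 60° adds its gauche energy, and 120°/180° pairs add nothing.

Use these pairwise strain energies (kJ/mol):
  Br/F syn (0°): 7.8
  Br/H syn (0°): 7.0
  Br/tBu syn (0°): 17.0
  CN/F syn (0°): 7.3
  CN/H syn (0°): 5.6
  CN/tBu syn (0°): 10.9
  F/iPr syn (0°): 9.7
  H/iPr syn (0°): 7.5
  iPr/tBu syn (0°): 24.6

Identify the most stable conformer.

A (eclipsed): F–Br eclipsed, H–CN eclipsed, tBu–iPr eclipsed; 7.8 + 5.6 + 24.6 = 38.0 kJ/mol.
B (eclipsed): F–CN eclipsed, H–iPr eclipsed, tBu–Br eclipsed; 7.3 + 7.5 + 17.0 = 31.8 kJ/mol.
B has the lowest total (31.8 kJ/mol).

B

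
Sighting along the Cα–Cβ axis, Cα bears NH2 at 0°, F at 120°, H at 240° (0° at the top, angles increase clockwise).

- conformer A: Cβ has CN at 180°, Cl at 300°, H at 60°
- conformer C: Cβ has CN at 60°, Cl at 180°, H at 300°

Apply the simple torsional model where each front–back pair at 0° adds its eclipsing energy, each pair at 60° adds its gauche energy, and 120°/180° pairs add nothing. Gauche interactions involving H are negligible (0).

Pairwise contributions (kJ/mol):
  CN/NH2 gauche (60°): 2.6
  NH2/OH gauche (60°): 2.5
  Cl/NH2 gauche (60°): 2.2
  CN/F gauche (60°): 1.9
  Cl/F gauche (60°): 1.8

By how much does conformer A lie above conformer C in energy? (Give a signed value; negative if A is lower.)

A (staggered): NH2(0°)/Cl(300°) gauche 2.2; F(120°)/CN(180°) gauche 1.9 → 4.1 kJ/mol.
C (staggered): NH2(0°)/CN(60°) gauche 2.6; F(120°)/CN(60°) gauche 1.9; F(120°)/Cl(180°) gauche 1.8 → 6.3 kJ/mol.
E(A) − E(C) = 4.1 − 6.3 = -2.2 kJ/mol.

-2.2 kJ/mol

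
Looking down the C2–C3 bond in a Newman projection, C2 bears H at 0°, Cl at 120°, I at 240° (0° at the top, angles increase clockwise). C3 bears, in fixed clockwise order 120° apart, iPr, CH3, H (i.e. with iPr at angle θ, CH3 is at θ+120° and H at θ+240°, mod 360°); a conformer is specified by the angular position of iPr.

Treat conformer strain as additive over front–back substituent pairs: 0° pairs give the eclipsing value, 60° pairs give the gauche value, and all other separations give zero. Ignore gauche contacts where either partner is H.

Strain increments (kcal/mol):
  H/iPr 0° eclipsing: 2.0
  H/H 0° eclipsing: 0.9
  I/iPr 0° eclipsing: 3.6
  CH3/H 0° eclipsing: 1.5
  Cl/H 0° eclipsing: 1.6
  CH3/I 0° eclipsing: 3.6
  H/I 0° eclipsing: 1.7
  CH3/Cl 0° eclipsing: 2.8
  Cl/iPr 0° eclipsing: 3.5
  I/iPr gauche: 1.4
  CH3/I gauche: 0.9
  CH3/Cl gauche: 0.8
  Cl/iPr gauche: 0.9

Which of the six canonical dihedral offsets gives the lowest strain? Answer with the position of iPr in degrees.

iPr at 0° (eclipsed): H(0°)/iPr(0°) eclipsed 2.0; Cl(120°)/CH3(120°) eclipsed 2.8; I(240°)/H(240°) eclipsed 1.7 → 6.5 kcal/mol.
iPr at 60° (staggered): Cl(120°)/iPr(60°) gauche 0.9; Cl(120°)/CH3(180°) gauche 0.8; I(240°)/CH3(180°) gauche 0.9 → 2.6 kcal/mol.
iPr at 120° (eclipsed): H(0°)/H(0°) eclipsed 0.9; Cl(120°)/iPr(120°) eclipsed 3.5; I(240°)/CH3(240°) eclipsed 3.6 → 8.0 kcal/mol.
iPr at 180° (staggered): Cl(120°)/iPr(180°) gauche 0.9; I(240°)/iPr(180°) gauche 1.4; I(240°)/CH3(300°) gauche 0.9 → 3.2 kcal/mol.
iPr at 240° (eclipsed): H(0°)/CH3(0°) eclipsed 1.5; Cl(120°)/H(120°) eclipsed 1.6; I(240°)/iPr(240°) eclipsed 3.6 → 6.7 kcal/mol.
iPr at 300° (staggered): Cl(120°)/CH3(60°) gauche 0.8; I(240°)/iPr(300°) gauche 1.4 → 2.2 kcal/mol.
The minimum (2.2 kcal/mol) occurs with iPr at 300°.

300°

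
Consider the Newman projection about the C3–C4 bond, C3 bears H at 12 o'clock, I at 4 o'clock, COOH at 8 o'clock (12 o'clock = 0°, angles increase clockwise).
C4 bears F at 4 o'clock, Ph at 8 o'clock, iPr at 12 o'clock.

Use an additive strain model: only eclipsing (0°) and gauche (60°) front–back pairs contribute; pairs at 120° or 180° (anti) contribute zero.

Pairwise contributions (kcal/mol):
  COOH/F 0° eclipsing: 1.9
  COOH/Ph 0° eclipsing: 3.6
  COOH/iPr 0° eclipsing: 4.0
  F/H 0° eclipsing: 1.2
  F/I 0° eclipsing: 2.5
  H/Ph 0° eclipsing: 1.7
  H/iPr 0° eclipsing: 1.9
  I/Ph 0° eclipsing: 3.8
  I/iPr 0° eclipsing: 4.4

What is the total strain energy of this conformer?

This conformer (eclipsed): H–iPr eclipsed, I–F eclipsed, COOH–Ph eclipsed; 1.9 + 2.5 + 3.6 = 8.0 kcal/mol.

8.0 kcal/mol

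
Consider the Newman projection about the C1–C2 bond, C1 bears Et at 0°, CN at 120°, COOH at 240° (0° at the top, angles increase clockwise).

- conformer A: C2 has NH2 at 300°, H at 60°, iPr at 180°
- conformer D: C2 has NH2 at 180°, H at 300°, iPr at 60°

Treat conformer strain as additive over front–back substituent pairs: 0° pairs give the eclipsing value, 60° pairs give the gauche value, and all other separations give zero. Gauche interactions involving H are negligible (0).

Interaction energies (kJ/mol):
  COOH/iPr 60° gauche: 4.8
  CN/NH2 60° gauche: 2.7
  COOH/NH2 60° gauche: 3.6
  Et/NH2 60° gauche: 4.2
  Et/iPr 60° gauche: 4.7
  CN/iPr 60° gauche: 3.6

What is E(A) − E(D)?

A (staggered): Et(0°)/NH2(300°) gauche 4.2; CN(120°)/iPr(180°) gauche 3.6; COOH(240°)/NH2(300°) gauche 3.6; COOH(240°)/iPr(180°) gauche 4.8 → 16.2 kJ/mol.
D (staggered): Et(0°)/iPr(60°) gauche 4.7; CN(120°)/NH2(180°) gauche 2.7; CN(120°)/iPr(60°) gauche 3.6; COOH(240°)/NH2(180°) gauche 3.6 → 14.6 kJ/mol.
E(A) − E(D) = 16.2 − 14.6 = +1.6 kJ/mol.

+1.6 kJ/mol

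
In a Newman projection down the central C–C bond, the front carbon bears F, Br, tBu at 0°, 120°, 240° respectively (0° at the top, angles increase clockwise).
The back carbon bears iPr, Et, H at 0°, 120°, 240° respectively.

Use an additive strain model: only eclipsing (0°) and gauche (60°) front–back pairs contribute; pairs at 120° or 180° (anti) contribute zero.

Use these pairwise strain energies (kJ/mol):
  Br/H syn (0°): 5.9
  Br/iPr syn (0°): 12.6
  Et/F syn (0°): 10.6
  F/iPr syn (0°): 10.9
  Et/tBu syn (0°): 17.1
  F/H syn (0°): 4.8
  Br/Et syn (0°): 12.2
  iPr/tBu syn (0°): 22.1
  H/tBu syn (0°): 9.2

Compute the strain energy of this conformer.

This conformer (eclipsed): F(0°)/iPr(0°) eclipsed 10.9; Br(120°)/Et(120°) eclipsed 12.2; tBu(240°)/H(240°) eclipsed 9.2 → 32.3 kJ/mol.

32.3 kJ/mol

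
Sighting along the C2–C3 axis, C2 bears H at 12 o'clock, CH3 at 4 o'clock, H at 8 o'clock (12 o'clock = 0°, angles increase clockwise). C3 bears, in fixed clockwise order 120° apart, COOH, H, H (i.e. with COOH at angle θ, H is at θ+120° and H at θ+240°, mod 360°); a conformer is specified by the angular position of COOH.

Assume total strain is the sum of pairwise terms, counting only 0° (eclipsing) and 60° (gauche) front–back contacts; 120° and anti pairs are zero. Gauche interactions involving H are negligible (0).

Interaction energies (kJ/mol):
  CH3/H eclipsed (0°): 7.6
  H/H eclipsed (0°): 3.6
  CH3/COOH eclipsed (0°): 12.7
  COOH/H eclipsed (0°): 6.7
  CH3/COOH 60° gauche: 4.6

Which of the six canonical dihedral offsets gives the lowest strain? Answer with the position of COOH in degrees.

COOH at 0° (eclipsed): H(0°)/COOH(0°) eclipsed 6.7; CH3(120°)/H(120°) eclipsed 7.6; H(240°)/H(240°) eclipsed 3.6 → 17.9 kJ/mol.
COOH at 60° (staggered): CH3(120°)/COOH(60°) gauche 4.6 → 4.6 kJ/mol.
COOH at 120° (eclipsed): H(0°)/H(0°) eclipsed 3.6; CH3(120°)/COOH(120°) eclipsed 12.7; H(240°)/H(240°) eclipsed 3.6 → 19.9 kJ/mol.
COOH at 180° (staggered): CH3(120°)/COOH(180°) gauche 4.6 → 4.6 kJ/mol.
COOH at 240° (eclipsed): H(0°)/H(0°) eclipsed 3.6; CH3(120°)/H(120°) eclipsed 7.6; H(240°)/COOH(240°) eclipsed 6.7 → 17.9 kJ/mol.
COOH at 300° (staggered): no non-H gauche contacts → 0.0 kJ/mol.
The minimum (0.0 kJ/mol) occurs with COOH at 300°.

300°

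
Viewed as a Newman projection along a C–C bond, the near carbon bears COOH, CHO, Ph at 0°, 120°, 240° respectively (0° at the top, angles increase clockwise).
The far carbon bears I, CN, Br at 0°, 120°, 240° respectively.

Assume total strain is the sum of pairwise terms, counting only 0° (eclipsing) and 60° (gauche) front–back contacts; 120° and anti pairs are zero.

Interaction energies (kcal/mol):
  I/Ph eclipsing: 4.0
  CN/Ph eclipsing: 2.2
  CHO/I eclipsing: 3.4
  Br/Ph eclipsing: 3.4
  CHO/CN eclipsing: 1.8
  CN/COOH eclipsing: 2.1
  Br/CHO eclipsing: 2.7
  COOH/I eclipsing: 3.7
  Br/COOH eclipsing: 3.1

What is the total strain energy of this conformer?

8.9 kcal/mol

This conformer is eclipsed. COOH at 0° is eclipsed with I at 0° (3.7); CHO at 120° is eclipsed with CN at 120° (1.8); Ph at 240° is eclipsed with Br at 240° (3.4). Total 8.9 kcal/mol.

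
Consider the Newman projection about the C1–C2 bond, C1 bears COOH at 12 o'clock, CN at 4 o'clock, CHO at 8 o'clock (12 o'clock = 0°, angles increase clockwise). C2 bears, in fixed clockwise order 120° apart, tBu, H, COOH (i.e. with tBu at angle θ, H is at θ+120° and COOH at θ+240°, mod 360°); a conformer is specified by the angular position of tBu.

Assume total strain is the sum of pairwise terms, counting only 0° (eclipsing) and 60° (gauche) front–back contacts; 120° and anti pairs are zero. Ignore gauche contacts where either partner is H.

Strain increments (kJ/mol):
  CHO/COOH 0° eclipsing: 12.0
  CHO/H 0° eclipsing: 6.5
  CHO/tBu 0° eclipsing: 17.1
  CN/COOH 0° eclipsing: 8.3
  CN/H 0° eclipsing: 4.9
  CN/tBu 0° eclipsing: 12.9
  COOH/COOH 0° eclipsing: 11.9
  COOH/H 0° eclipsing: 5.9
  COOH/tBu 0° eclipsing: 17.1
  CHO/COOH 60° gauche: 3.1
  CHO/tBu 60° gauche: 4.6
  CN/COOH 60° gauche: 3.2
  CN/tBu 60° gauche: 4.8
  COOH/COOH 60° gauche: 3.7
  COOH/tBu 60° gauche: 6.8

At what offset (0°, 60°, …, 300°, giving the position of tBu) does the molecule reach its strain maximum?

tBu at 0° (eclipsed): COOH–tBu eclipsed, CN–H eclipsed, CHO–COOH eclipsed; 17.1 + 4.9 + 12.0 = 34.0 kJ/mol.
tBu at 60° (staggered): COOH–tBu gauche, COOH–COOH gauche, CN–tBu gauche, CHO–COOH gauche; 6.8 + 3.7 + 4.8 + 3.1 = 18.4 kJ/mol.
tBu at 120° (eclipsed): COOH–COOH eclipsed, CN–tBu eclipsed, CHO–H eclipsed; 11.9 + 12.9 + 6.5 = 31.3 kJ/mol.
tBu at 180° (staggered): COOH–COOH gauche, CN–tBu gauche, CN–COOH gauche, CHO–tBu gauche; 3.7 + 4.8 + 3.2 + 4.6 = 16.3 kJ/mol.
tBu at 240° (eclipsed): COOH–H eclipsed, CN–COOH eclipsed, CHO–tBu eclipsed; 5.9 + 8.3 + 17.1 = 31.3 kJ/mol.
tBu at 300° (staggered): COOH–tBu gauche, CN–COOH gauche, CHO–tBu gauche, CHO–COOH gauche; 6.8 + 3.2 + 4.6 + 3.1 = 17.7 kJ/mol.
The maximum (34.0 kJ/mol) occurs with tBu at 0°.

0°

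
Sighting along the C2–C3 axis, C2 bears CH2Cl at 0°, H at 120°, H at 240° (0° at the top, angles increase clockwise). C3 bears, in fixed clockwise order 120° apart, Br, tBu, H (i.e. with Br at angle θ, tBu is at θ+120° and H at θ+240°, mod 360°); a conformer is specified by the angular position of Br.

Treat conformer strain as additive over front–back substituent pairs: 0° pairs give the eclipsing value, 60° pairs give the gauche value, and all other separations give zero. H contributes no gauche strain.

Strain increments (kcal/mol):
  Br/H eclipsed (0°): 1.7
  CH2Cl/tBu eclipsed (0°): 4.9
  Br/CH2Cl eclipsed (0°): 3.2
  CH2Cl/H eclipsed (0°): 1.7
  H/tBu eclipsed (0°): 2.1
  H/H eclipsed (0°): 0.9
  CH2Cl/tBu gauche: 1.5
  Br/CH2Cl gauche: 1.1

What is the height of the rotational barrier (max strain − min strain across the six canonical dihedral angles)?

Br at 0° is eclipsed. CH2Cl at 0° is eclipsed with Br at 0° (3.2); H at 120° is eclipsed with tBu at 120° (2.1); H at 240° is eclipsed with H at 240° (0.9). Total 6.2 kcal/mol.
Br at 60° is staggered. CH2Cl at 0° is gauche with Br at 60° (1.1). Total 1.1 kcal/mol.
Br at 120° is eclipsed. CH2Cl at 0° is eclipsed with H at 0° (1.7); H at 120° is eclipsed with Br at 120° (1.7); H at 240° is eclipsed with tBu at 240° (2.1). Total 5.5 kcal/mol.
Br at 180° is staggered. CH2Cl at 0° is gauche with tBu at 300° (1.5). Total 1.5 kcal/mol.
Br at 240° is eclipsed. CH2Cl at 0° is eclipsed with tBu at 0° (4.9); H at 120° is eclipsed with H at 120° (0.9); H at 240° is eclipsed with Br at 240° (1.7). Total 7.5 kcal/mol.
Br at 300° is staggered. CH2Cl at 0° is gauche with Br at 300° (1.1); CH2Cl at 0° is gauche with tBu at 60° (1.5). Total 2.6 kcal/mol.
Max at 240° (7.5 kcal/mol), min at 60° (1.1 kcal/mol); barrier = 6.4 kcal/mol.

6.4 kcal/mol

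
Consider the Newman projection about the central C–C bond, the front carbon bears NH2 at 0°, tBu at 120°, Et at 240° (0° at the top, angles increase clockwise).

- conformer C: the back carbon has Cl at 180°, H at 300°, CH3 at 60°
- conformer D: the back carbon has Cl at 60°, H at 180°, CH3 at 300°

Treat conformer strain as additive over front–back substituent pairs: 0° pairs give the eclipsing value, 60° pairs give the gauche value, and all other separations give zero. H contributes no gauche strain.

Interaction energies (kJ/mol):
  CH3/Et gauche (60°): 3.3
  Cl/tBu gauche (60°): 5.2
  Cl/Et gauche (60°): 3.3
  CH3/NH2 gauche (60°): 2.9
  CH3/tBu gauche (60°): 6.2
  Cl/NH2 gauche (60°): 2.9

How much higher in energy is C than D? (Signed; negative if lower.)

C (staggered): NH2(0°)/CH3(60°) gauche 2.9; tBu(120°)/Cl(180°) gauche 5.2; tBu(120°)/CH3(60°) gauche 6.2; Et(240°)/Cl(180°) gauche 3.3 → 17.6 kJ/mol.
D (staggered): NH2(0°)/Cl(60°) gauche 2.9; NH2(0°)/CH3(300°) gauche 2.9; tBu(120°)/Cl(60°) gauche 5.2; Et(240°)/CH3(300°) gauche 3.3 → 14.3 kJ/mol.
E(C) − E(D) = 17.6 − 14.3 = +3.3 kJ/mol.

+3.3 kJ/mol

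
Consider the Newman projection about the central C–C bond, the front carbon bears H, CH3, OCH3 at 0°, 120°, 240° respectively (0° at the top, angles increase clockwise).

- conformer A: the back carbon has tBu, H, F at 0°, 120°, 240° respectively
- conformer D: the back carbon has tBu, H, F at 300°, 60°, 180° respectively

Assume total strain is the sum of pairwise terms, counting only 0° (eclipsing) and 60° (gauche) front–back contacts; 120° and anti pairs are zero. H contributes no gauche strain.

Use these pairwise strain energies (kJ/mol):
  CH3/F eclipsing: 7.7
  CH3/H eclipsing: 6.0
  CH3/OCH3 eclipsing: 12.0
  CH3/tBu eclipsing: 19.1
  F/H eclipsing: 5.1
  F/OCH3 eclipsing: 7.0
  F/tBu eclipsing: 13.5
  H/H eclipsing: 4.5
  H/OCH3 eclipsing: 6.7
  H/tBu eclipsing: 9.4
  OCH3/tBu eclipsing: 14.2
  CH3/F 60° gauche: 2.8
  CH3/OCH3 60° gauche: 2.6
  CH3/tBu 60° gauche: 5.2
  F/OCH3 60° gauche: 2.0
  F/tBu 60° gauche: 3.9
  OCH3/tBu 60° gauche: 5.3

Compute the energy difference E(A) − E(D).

+12.3 kJ/mol

A (eclipsed): H–tBu eclipsed, CH3–H eclipsed, OCH3–F eclipsed; 9.4 + 6.0 + 7.0 = 22.4 kJ/mol.
D (staggered): CH3–F gauche, OCH3–tBu gauche, OCH3–F gauche; 2.8 + 5.3 + 2.0 = 10.1 kJ/mol.
E(A) − E(D) = 22.4 − 10.1 = +12.3 kJ/mol.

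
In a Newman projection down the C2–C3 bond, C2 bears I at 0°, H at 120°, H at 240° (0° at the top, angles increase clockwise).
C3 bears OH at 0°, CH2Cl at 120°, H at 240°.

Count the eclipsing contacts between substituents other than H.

1

Non-H eclipsing pairs: I(0°)/OH(0°) — 1 interaction.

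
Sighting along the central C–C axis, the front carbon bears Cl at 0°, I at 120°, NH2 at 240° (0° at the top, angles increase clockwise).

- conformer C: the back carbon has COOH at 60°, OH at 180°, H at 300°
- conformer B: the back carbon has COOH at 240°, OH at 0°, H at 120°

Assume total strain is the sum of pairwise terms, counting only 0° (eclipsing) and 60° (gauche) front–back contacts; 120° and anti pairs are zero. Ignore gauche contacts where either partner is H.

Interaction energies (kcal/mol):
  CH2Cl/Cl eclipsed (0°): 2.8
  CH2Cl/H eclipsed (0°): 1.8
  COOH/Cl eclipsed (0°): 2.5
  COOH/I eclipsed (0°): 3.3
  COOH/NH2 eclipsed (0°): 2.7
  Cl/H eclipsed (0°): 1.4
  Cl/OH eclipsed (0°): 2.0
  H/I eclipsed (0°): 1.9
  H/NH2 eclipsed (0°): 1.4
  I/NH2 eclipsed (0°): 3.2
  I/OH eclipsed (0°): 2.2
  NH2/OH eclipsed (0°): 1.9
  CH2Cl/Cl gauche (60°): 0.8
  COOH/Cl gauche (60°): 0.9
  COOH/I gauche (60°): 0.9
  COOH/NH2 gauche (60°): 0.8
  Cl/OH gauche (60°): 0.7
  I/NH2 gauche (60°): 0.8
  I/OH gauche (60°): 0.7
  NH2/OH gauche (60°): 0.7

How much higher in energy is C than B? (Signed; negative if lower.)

C (staggered): Cl(0°)/COOH(60°) gauche 0.9; I(120°)/COOH(60°) gauche 0.9; I(120°)/OH(180°) gauche 0.7; NH2(240°)/OH(180°) gauche 0.7 → 3.2 kcal/mol.
B (eclipsed): Cl(0°)/OH(0°) eclipsed 2.0; I(120°)/H(120°) eclipsed 1.9; NH2(240°)/COOH(240°) eclipsed 2.7 → 6.6 kcal/mol.
E(C) − E(B) = 3.2 − 6.6 = -3.4 kcal/mol.

-3.4 kcal/mol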